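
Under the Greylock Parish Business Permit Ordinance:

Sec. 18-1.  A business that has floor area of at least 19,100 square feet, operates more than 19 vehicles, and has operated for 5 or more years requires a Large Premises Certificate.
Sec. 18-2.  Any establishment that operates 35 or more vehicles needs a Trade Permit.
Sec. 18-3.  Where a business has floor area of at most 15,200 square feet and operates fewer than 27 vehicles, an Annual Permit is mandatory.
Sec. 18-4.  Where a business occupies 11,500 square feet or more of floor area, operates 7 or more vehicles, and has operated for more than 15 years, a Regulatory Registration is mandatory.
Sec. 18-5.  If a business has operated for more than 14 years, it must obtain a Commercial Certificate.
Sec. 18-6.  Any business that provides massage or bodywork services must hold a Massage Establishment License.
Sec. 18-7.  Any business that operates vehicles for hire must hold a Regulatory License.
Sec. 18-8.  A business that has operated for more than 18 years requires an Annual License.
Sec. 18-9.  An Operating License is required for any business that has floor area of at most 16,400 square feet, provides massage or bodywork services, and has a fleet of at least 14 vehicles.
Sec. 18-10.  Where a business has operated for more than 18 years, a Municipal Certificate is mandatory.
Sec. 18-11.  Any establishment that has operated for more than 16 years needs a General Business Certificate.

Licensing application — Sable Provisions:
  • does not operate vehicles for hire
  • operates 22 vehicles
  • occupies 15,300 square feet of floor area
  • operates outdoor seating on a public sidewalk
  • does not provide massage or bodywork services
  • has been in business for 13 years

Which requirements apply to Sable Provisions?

Sec. 18-1. floor area 15,300 square feet < 19,100 square feet; vehicles 22 > 19; years in business 13 ≥ 5 → Large Premises Certificate not required.
Sec. 18-2. vehicles 22 < 35 → Trade Permit not required.
Sec. 18-3. floor area 15,300 square feet > 15,200 square feet; vehicles 22 < 27 → Annual Permit not required.
Sec. 18-4. floor area 15,300 square feet ≥ 11,500 square feet; vehicles 22 ≥ 7; years in business 13 ≤ 15 → Regulatory Registration not required.
Sec. 18-5. years in business 13 ≤ 14 → Commercial Certificate not required.
Sec. 18-6. does not provide massage or bodywork services → Massage Establishment License not required.
Sec. 18-7. does not operate vehicles for hire → Regulatory License not required.
Sec. 18-8. years in business 13 ≤ 18 → Annual License not required.
Sec. 18-9. floor area 15,300 square feet ≤ 16,400 square feet; does not provide massage or bodywork services; vehicles 22 ≥ 14 → Operating License not required.
Sec. 18-10. years in business 13 ≤ 18 → Municipal Certificate not required.
Sec. 18-11. years in business 13 ≤ 16 → General Business Certificate not required.

None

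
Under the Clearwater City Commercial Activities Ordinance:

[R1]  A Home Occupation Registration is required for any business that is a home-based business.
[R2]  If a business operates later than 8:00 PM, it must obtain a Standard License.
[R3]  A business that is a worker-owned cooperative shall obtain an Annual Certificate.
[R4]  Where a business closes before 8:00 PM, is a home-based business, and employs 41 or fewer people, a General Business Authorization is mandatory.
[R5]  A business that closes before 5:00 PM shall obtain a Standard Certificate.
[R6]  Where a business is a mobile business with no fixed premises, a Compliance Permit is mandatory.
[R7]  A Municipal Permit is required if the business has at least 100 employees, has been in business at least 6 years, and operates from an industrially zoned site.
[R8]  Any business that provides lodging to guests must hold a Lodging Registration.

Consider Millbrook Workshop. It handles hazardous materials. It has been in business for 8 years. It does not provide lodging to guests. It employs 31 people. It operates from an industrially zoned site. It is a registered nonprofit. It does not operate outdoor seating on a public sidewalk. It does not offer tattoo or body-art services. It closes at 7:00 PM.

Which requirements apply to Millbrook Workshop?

[R1] operates from an industrially zoned site (not: is a home-based business) → Home Occupation Registration not required.
[R2] closes 7:00 PM, at/before 8:00 PM → Standard License not required.
[R3] is a registered nonprofit (not: is a worker-owned cooperative) → Annual Certificate not required.
[R4] closes 7:00 PM, at/before 8:00 PM; operates from an industrially zoned site (not: is a home-based business); employees 31 ≤ 41 → General Business Authorization not required.
[R5] closes 7:00 PM, after 5:00 PM → Standard Certificate not required.
[R6] operates from an industrially zoned site (not: is a mobile business with no fixed premises) → Compliance Permit not required.
[R7] employees 31 < 100; years in business 8 ≥ 6; operates from an industrially zoned site → Municipal Permit not required.
[R8] does not provide lodging to guests → Lodging Registration not required.

None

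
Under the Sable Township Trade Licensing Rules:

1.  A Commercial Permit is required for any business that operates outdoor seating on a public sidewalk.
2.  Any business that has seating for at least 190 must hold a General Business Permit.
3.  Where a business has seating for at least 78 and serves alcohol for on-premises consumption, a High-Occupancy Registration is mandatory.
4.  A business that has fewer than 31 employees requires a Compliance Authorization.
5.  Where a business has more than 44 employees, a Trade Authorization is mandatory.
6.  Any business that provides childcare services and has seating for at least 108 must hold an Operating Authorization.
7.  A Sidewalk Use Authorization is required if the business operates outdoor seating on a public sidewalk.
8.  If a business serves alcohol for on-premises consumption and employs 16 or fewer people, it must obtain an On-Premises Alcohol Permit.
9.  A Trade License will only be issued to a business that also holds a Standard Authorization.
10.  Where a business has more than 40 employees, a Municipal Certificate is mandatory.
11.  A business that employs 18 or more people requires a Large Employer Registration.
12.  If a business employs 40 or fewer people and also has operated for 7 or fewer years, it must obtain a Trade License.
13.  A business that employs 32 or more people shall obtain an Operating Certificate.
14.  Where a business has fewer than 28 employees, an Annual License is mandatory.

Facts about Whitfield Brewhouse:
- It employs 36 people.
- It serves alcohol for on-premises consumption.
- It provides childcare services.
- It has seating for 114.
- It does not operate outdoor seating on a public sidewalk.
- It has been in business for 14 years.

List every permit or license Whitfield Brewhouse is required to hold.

1. does not operate outdoor seating on a public sidewalk → Commercial Permit not required.
2. seating 114 < 190 → General Business Permit not required.
3. seating 114 ≥ 78; serves alcohol for on-premises consumption → High-Occupancy Registration required.
4. employees 36 ≥ 31 → Compliance Authorization not required.
5. employees 36 ≤ 44 → Trade Authorization not required.
6. provides childcare services; seating 114 ≥ 108 → Operating Authorization required.
7. does not operate outdoor seating on a public sidewalk → Sidewalk Use Authorization not required.
8. serves alcohol for on-premises consumption; employees 36 > 16 → On-Premises Alcohol Permit not required.
9. Trade License is not required → no effect.
10. employees 36 ≤ 40 → Municipal Certificate not required.
11. employees 36 ≥ 18 → Large Employer Registration required.
12. employees 36 ≤ 40; years in business 14 > 7 → Trade License not required.
13. employees 36 ≥ 32 → Operating Certificate required.
14. employees 36 ≥ 28 → Annual License not required.

High-Occupancy Registration, Large Employer Registration, Operating Authorization, Operating Certificate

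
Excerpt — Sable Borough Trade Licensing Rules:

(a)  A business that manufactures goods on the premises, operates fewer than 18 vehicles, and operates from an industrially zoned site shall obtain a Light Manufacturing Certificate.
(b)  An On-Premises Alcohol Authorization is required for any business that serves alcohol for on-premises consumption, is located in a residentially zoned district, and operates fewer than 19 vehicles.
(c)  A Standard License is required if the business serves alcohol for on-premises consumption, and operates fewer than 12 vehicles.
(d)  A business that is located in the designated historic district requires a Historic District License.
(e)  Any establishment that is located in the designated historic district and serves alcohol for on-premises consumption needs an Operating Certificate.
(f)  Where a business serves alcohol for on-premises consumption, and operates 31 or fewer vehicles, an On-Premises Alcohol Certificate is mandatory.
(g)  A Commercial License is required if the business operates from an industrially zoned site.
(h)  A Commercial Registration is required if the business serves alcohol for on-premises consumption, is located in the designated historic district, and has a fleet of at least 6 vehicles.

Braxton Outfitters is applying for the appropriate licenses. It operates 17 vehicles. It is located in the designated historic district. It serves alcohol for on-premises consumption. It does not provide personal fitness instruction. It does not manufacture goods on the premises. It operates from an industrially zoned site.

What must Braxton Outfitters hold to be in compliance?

(a) does not manufacture goods on the premises; vehicles 17 < 18; operates from an industrially zoned site → Light Manufacturing Certificate not required.
(b) serves alcohol for on-premises consumption; is located in the designated historic district (not: is located in a residentially zoned district); vehicles 17 < 19 → On-Premises Alcohol Authorization not required.
(c) serves alcohol for on-premises consumption; vehicles 17 ≥ 12 → Standard License not required.
(d) is located in the designated historic district → Historic District License required.
(e) is located in the designated historic district; serves alcohol for on-premises consumption → Operating Certificate required.
(f) serves alcohol for on-premises consumption; vehicles 17 ≤ 31 → On-Premises Alcohol Certificate required.
(g) operates from an industrially zoned site → Commercial License required.
(h) serves alcohol for on-premises consumption; is located in the designated historic district; vehicles 17 ≥ 6 → Commercial Registration required.

Commercial License, Commercial Registration, Historic District License, On-Premises Alcohol Certificate, Operating Certificate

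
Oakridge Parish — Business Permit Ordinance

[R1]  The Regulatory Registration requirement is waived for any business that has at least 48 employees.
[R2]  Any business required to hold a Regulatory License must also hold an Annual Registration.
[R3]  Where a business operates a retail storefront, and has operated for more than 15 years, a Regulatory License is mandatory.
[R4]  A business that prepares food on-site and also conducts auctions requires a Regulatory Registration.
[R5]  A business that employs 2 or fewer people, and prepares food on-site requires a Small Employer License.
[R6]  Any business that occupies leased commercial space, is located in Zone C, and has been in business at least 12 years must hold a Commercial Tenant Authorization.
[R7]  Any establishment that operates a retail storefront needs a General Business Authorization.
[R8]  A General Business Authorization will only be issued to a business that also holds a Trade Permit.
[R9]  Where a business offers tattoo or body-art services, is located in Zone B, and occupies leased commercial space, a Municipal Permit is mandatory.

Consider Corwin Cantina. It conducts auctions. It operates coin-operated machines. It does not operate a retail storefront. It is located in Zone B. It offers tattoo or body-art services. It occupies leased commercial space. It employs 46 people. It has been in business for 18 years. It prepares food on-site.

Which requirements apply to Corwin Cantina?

Municipal Permit, Regulatory Registration

[R1] employees 46 < 48 → Regulatory Registration exemption does not apply.
[R2] Regulatory License is not required → no effect.
[R3] does not operate a retail storefront; years in business 18 > 15 → Regulatory License not required.
[R4] prepares food on-site; conducts auctions → Regulatory Registration required.
[R5] employees 46 > 2; prepares food on-site → Small Employer License not required.
[R6] occupies leased commercial space; is located in Zone B (not: is located in Zone C); years in business 18 ≥ 12 → Commercial Tenant Authorization not required.
[R7] does not operate a retail storefront → General Business Authorization not required.
[R8] General Business Authorization is not required → no effect.
[R9] offers tattoo or body-art services; is located in Zone B; occupies leased commercial space → Municipal Permit required.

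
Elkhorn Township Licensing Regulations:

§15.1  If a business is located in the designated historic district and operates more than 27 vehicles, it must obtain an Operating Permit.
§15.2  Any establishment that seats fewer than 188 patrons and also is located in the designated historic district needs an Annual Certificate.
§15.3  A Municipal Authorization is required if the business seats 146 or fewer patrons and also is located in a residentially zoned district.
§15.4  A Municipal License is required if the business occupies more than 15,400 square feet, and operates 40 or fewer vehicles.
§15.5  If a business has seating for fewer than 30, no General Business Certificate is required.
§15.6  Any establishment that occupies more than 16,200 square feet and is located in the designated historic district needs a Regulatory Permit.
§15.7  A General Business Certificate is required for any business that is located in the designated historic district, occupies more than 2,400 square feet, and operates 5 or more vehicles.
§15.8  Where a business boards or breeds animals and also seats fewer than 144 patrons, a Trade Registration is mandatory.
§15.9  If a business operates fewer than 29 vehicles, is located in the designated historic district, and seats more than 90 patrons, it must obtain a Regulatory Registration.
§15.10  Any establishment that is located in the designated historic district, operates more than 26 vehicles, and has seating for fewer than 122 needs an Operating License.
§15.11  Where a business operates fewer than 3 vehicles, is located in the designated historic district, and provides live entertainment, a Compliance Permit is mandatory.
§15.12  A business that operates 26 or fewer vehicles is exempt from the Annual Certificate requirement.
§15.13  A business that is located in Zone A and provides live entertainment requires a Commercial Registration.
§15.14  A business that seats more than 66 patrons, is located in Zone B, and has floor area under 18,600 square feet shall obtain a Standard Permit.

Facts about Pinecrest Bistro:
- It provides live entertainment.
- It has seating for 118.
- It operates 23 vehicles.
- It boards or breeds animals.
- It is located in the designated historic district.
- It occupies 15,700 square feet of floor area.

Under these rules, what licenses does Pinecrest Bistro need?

General Business Certificate, Municipal License, Regulatory Registration, Trade Registration

§15.1 is located in the designated historic district; vehicles 23 ≤ 27 → Operating Permit not required.
§15.2 seating 118 < 188; is located in the designated historic district → Annual Certificate required.
§15.3 seating 118 ≤ 146; is located in the designated historic district (not: is located in a residentially zoned district) → Municipal Authorization not required.
§15.4 floor area 15,700 square feet > 15,400 square feet; vehicles 23 ≤ 40 → Municipal License required.
§15.5 seating 118 ≥ 30 → General Business Certificate exemption does not apply.
§15.6 floor area 15,700 square feet ≤ 16,200 square feet; is located in the designated historic district → Regulatory Permit not required.
§15.7 is located in the designated historic district; floor area 15,700 square feet > 2,400 square feet; vehicles 23 ≥ 5 → General Business Certificate required.
§15.8 boards or breeds animals; seating 118 < 144 → Trade Registration required.
§15.9 vehicles 23 < 29; is located in the designated historic district; seating 118 > 90 → Regulatory Registration required.
§15.10 is located in the designated historic district; vehicles 23 ≤ 26; seating 118 < 122 → Operating License not required.
§15.11 vehicles 23 ≥ 3; is located in the designated historic district; provides live entertainment → Compliance Permit not required.
§15.12 vehicles 23 ≤ 26 → exempt from Annual Certificate.
§15.13 is located in the designated historic district (not: is located in Zone A); provides live entertainment → Commercial Registration not required.
§15.14 seating 118 > 66; is located in the designated historic district (not: is located in Zone B); floor area 15,700 square feet < 18,600 square feet → Standard Permit not required.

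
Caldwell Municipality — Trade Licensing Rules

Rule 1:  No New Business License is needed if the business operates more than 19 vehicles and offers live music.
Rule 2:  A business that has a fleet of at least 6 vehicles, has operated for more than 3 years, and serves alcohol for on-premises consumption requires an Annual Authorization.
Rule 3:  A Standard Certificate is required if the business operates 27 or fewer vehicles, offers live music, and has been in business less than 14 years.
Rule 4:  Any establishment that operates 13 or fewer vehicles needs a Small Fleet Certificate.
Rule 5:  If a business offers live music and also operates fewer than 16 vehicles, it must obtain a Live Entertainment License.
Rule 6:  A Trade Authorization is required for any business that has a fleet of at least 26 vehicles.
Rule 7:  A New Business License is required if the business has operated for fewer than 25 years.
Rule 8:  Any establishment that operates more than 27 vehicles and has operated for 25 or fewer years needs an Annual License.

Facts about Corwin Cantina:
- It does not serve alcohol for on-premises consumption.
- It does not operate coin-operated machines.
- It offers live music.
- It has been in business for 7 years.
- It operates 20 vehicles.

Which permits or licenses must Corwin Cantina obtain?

Rule 1: vehicles 20 > 19; offers live music → exempt from New Business License.
Rule 2: vehicles 20 ≥ 6; years in business 7 > 3; does not serve alcohol for on-premises consumption → Annual Authorization not required.
Rule 3: vehicles 20 ≤ 27; offers live music; years in business 7 < 14 → Standard Certificate required.
Rule 4: vehicles 20 > 13 → Small Fleet Certificate not required.
Rule 5: offers live music; vehicles 20 ≥ 16 → Live Entertainment License not required.
Rule 6: vehicles 20 < 26 → Trade Authorization not required.
Rule 7: years in business 7 < 25 → New Business License required.
Rule 8: vehicles 20 ≤ 27; years in business 7 ≤ 25 → Annual License not required.

Standard Certificate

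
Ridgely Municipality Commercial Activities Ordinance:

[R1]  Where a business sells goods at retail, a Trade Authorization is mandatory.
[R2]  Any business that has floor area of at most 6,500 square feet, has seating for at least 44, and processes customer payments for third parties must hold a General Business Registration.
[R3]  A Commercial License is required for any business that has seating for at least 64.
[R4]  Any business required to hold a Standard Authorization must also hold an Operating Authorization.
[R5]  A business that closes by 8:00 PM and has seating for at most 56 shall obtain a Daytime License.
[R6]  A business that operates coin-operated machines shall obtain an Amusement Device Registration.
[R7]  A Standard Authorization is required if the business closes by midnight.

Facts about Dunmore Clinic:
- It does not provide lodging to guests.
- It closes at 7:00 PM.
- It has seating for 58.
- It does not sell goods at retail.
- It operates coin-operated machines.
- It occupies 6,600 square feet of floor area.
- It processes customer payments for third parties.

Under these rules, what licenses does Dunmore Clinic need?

[R1] does not sell goods at retail → Trade Authorization not required.
[R2] floor area 6,600 square feet > 6,500 square feet; seating 58 ≥ 44; processes customer payments for third parties → General Business Registration not required.
[R3] seating 58 < 64 → Commercial License not required.
[R4] Standard Authorization is required → Operating Authorization also required.
[R5] closes 7:00 PM, at/before 8:00 PM; seating 58 > 56 → Daytime License not required.
[R6] operates coin-operated machines → Amusement Device Registration required.
[R7] closes 7:00 PM, at/before midnight → Standard Authorization required.

Amusement Device Registration, Operating Authorization, Standard Authorization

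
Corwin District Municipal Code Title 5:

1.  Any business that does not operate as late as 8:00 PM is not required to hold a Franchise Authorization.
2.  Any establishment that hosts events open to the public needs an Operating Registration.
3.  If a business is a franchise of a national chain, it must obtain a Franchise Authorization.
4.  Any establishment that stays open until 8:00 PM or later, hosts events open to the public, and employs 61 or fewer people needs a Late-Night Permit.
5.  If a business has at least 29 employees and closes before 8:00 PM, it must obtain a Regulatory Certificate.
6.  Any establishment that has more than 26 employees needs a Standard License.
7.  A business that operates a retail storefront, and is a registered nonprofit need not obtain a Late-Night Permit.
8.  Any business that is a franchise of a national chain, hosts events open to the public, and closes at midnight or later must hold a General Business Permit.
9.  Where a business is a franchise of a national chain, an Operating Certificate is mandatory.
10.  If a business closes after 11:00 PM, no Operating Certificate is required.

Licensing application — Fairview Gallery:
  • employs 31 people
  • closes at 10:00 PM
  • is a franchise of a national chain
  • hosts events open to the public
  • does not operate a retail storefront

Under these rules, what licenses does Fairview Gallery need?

Franchise Authorization, Late-Night Permit, Operating Certificate, Operating Registration, Standard License

1. closes 10:00 PM, after 8:00 PM → Franchise Authorization exemption does not apply.
2. hosts events open to the public → Operating Registration required.
3. is a franchise of a national chain → Franchise Authorization required.
4. closes 10:00 PM, after 8:00 PM; hosts events open to the public; employees 31 ≤ 61 → Late-Night Permit required.
5. employees 31 ≥ 29; closes 10:00 PM, after 8:00 PM → Regulatory Certificate not required.
6. employees 31 > 26 → Standard License required.
7. does not operate a retail storefront; is a franchise of a national chain (not: is a registered nonprofit) → Late-Night Permit exemption does not apply.
8. is a franchise of a national chain; hosts events open to the public; closes 10:00 PM, at/before midnight → General Business Permit not required.
9. is a franchise of a national chain → Operating Certificate required.
10. closes 10:00 PM, at/before 11:00 PM → Operating Certificate exemption does not apply.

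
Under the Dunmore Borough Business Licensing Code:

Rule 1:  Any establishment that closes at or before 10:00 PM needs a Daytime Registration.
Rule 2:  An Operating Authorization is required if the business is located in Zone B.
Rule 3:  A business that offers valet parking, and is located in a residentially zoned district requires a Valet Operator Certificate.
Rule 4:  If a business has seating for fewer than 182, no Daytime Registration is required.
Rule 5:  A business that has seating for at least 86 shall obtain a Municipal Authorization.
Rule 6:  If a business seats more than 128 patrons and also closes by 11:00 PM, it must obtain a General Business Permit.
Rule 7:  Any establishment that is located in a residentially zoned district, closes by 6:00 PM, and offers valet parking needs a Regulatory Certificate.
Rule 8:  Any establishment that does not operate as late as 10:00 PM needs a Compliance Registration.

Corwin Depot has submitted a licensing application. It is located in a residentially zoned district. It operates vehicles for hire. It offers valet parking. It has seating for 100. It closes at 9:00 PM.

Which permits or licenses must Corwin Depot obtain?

Compliance Registration, Municipal Authorization, Valet Operator Certificate

Rule 1: closes 9:00 PM, at/before 10:00 PM → Daytime Registration required.
Rule 2: is located in a residentially zoned district (not: is located in Zone B) → Operating Authorization not required.
Rule 3: offers valet parking; is located in a residentially zoned district → Valet Operator Certificate required.
Rule 4: seating 100 < 182 → exempt from Daytime Registration.
Rule 5: seating 100 ≥ 86 → Municipal Authorization required.
Rule 6: seating 100 ≤ 128; closes 9:00 PM, at/before 11:00 PM → General Business Permit not required.
Rule 7: is located in a residentially zoned district; closes 9:00 PM, after 6:00 PM; offers valet parking → Regulatory Certificate not required.
Rule 8: closes 9:00 PM, at/before 10:00 PM → Compliance Registration required.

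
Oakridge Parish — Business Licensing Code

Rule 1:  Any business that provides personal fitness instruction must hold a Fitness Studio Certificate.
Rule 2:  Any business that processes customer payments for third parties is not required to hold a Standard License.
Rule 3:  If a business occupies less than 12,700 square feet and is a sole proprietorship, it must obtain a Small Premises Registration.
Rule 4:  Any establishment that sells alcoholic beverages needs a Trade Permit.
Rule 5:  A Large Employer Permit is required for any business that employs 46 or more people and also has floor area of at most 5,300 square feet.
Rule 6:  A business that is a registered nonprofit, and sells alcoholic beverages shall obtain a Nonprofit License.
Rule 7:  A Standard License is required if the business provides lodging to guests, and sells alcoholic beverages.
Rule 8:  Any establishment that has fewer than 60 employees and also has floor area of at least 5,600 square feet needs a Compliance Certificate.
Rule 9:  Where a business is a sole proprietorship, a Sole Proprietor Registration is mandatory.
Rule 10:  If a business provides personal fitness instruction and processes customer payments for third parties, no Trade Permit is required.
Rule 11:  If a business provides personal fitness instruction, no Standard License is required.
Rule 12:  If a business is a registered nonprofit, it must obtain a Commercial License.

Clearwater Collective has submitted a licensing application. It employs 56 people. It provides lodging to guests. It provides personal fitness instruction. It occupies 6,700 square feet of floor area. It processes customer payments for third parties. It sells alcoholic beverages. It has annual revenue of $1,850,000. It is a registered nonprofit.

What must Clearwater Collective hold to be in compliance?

Commercial License, Compliance Certificate, Fitness Studio Certificate, Nonprofit License

Rule 1: provides personal fitness instruction → Fitness Studio Certificate required.
Rule 2: processes customer payments for third parties → exempt from Standard License.
Rule 3: floor area 6,700 square feet < 12,700 square feet; is a registered nonprofit (not: is a sole proprietorship) → Small Premises Registration not required.
Rule 4: sells alcoholic beverages → Trade Permit required.
Rule 5: employees 56 ≥ 46; floor area 6,700 square feet > 5,300 square feet → Large Employer Permit not required.
Rule 6: is a registered nonprofit; sells alcoholic beverages → Nonprofit License required.
Rule 7: provides lodging to guests; sells alcoholic beverages → Standard License required.
Rule 8: employees 56 < 60; floor area 6,700 square feet ≥ 5,600 square feet → Compliance Certificate required.
Rule 9: is a registered nonprofit (not: is a sole proprietorship) → Sole Proprietor Registration not required.
Rule 10: provides personal fitness instruction; processes customer payments for third parties → exempt from Trade Permit.
Rule 11: provides personal fitness instruction → exempt from Standard License.
Rule 12: is a registered nonprofit → Commercial License required.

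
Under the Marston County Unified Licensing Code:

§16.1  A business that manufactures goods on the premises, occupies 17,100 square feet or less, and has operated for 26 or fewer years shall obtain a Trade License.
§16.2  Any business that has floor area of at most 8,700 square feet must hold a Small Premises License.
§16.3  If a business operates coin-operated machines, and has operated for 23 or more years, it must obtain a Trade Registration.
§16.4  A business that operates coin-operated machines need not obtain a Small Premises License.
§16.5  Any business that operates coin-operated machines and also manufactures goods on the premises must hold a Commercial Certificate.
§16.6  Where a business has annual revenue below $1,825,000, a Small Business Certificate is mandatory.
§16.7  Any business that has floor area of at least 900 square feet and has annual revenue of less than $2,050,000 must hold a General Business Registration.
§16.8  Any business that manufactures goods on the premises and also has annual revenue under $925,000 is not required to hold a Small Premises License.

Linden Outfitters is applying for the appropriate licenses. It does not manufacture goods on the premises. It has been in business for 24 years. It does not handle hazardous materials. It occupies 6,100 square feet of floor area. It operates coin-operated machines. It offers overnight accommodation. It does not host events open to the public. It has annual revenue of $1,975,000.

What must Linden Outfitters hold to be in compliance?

General Business Registration, Trade Registration

§16.1 does not manufacture goods on the premises; floor area 6,100 square feet ≤ 17,100 square feet; years in business 24 ≤ 26 → Trade License not required.
§16.2 floor area 6,100 square feet ≤ 8,700 square feet → Small Premises License required.
§16.3 operates coin-operated machines; years in business 24 ≥ 23 → Trade Registration required.
§16.4 operates coin-operated machines → exempt from Small Premises License.
§16.5 operates coin-operated machines; does not manufacture goods on the premises → Commercial Certificate not required.
§16.6 revenue $1,975,000 ≥ $1,825,000 → Small Business Certificate not required.
§16.7 floor area 6,100 square feet ≥ 900 square feet; revenue $1,975,000 < $2,050,000 → General Business Registration required.
§16.8 does not manufacture goods on the premises; revenue $1,975,000 ≥ $925,000 → Small Premises License exemption does not apply.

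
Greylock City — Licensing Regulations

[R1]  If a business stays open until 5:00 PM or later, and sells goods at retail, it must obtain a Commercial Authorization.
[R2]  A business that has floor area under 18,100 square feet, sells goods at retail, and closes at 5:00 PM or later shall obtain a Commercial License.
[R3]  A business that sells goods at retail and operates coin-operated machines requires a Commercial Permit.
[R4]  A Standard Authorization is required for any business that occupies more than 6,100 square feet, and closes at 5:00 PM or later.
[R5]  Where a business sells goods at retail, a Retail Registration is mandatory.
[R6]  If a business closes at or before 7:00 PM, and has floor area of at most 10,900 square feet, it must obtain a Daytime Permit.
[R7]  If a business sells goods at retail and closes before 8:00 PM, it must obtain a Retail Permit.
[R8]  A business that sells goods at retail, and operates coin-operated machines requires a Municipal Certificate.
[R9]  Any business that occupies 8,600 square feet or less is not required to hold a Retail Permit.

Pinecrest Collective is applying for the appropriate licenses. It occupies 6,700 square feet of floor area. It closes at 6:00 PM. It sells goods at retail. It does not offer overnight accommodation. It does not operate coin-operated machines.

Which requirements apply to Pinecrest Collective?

[R1] closes 6:00 PM, after 5:00 PM; sells goods at retail → Commercial Authorization required.
[R2] floor area 6,700 square feet < 18,100 square feet; sells goods at retail; closes 6:00 PM, after 5:00 PM → Commercial License required.
[R3] sells goods at retail; does not operate coin-operated machines → Commercial Permit not required.
[R4] floor area 6,700 square feet > 6,100 square feet; closes 6:00 PM, after 5:00 PM → Standard Authorization required.
[R5] sells goods at retail → Retail Registration required.
[R6] closes 6:00 PM, at/before 7:00 PM; floor area 6,700 square feet ≤ 10,900 square feet → Daytime Permit required.
[R7] sells goods at retail; closes 6:00 PM, at/before 8:00 PM → Retail Permit required.
[R8] sells goods at retail; does not operate coin-operated machines → Municipal Certificate not required.
[R9] floor area 6,700 square feet ≤ 8,600 square feet → exempt from Retail Permit.

Commercial Authorization, Commercial License, Daytime Permit, Retail Registration, Standard Authorization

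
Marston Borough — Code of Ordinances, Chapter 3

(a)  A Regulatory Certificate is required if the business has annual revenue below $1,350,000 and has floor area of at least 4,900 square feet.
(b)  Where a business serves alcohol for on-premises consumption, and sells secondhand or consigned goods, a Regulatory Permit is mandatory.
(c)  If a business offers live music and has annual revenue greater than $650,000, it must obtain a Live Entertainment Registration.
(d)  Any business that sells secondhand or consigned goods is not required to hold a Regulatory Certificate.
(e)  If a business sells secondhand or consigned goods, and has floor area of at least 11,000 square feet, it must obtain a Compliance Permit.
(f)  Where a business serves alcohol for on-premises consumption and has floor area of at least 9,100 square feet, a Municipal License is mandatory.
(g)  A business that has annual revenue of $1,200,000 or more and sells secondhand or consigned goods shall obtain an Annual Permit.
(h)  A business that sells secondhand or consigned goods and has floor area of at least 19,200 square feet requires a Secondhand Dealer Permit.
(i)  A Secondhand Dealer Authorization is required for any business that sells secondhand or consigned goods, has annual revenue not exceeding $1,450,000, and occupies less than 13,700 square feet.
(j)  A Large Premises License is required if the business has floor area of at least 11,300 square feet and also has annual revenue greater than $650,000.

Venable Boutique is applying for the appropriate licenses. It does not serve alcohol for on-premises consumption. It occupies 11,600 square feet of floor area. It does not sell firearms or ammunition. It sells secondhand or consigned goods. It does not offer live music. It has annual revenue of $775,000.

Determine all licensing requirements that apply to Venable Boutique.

Compliance Permit, Large Premises License, Secondhand Dealer Authorization

(a) revenue $775,000 < $1,350,000; floor area 11,600 square feet ≥ 4,900 square feet → Regulatory Certificate required.
(b) does not serve alcohol for on-premises consumption; sells secondhand or consigned goods → Regulatory Permit not required.
(c) does not offer live music; revenue $775,000 > $650,000 → Live Entertainment Registration not required.
(d) sells secondhand or consigned goods → exempt from Regulatory Certificate.
(e) sells secondhand or consigned goods; floor area 11,600 square feet ≥ 11,000 square feet → Compliance Permit required.
(f) does not serve alcohol for on-premises consumption; floor area 11,600 square feet ≥ 9,100 square feet → Municipal License not required.
(g) revenue $775,000 < $1,200,000; sells secondhand or consigned goods → Annual Permit not required.
(h) sells secondhand or consigned goods; floor area 11,600 square feet < 19,200 square feet → Secondhand Dealer Permit not required.
(i) sells secondhand or consigned goods; revenue $775,000 ≤ $1,450,000; floor area 11,600 square feet < 13,700 square feet → Secondhand Dealer Authorization required.
(j) floor area 11,600 square feet ≥ 11,300 square feet; revenue $775,000 > $650,000 → Large Premises License required.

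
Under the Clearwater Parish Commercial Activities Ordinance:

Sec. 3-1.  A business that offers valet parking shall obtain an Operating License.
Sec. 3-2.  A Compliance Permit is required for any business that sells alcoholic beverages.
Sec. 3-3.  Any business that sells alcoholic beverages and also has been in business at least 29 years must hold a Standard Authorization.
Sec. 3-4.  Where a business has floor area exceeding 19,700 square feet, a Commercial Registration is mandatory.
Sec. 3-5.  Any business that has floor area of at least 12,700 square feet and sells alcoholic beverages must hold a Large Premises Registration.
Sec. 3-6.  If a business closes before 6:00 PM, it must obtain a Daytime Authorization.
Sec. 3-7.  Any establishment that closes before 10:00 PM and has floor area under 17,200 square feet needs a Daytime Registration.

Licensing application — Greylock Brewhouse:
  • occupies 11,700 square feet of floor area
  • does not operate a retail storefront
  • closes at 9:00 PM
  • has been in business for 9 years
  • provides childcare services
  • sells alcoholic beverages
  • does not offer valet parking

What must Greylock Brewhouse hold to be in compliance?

Compliance Permit, Daytime Registration

Sec. 3-1. does not offer valet parking → Operating License not required.
Sec. 3-2. sells alcoholic beverages → Compliance Permit required.
Sec. 3-3. sells alcoholic beverages; years in business 9 < 29 → Standard Authorization not required.
Sec. 3-4. floor area 11,700 square feet ≤ 19,700 square feet → Commercial Registration not required.
Sec. 3-5. floor area 11,700 square feet < 12,700 square feet; sells alcoholic beverages → Large Premises Registration not required.
Sec. 3-6. closes 9:00 PM, after 6:00 PM → Daytime Authorization not required.
Sec. 3-7. closes 9:00 PM, at/before 10:00 PM; floor area 11,700 square feet < 17,200 square feet → Daytime Registration required.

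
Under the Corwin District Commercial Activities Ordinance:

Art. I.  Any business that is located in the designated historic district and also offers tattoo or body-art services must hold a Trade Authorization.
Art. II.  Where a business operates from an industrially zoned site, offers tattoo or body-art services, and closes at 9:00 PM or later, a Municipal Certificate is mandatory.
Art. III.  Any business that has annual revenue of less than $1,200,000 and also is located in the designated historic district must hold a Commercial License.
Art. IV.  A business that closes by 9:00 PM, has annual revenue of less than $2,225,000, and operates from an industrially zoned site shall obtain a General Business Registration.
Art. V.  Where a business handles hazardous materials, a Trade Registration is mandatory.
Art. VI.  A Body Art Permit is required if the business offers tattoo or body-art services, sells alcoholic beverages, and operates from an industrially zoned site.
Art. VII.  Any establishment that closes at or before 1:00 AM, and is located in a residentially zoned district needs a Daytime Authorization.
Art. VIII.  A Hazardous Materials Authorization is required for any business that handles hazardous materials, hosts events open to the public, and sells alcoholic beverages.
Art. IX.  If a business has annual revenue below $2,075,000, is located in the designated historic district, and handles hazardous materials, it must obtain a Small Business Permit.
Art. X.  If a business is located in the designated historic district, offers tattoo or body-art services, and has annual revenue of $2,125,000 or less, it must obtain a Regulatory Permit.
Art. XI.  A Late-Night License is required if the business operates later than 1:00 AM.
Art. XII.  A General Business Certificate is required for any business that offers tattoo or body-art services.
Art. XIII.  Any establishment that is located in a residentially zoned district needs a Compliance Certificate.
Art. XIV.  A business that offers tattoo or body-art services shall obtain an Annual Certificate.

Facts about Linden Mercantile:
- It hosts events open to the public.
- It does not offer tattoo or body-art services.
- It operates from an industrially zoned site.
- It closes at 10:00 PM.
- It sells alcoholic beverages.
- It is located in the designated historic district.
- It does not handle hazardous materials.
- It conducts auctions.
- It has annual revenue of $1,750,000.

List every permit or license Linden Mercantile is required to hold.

Art. I. is located in the designated historic district; does not offer tattoo or body-art services → Trade Authorization not required.
Art. II. operates from an industrially zoned site; does not offer tattoo or body-art services; closes 10:00 PM, after 9:00 PM → Municipal Certificate not required.
Art. III. revenue $1,750,000 ≥ $1,200,000; is located in the designated historic district → Commercial License not required.
Art. IV. closes 10:00 PM, after 9:00 PM; revenue $1,750,000 < $2,225,000; operates from an industrially zoned site → General Business Registration not required.
Art. V. does not handle hazardous materials → Trade Registration not required.
Art. VI. does not offer tattoo or body-art services; sells alcoholic beverages; operates from an industrially zoned site → Body Art Permit not required.
Art. VII. closes 10:00 PM, at/before 1:00 AM; is located in the designated historic district (not: is located in a residentially zoned district) → Daytime Authorization not required.
Art. VIII. does not handle hazardous materials; hosts events open to the public; sells alcoholic beverages → Hazardous Materials Authorization not required.
Art. IX. revenue $1,750,000 < $2,075,000; is located in the designated historic district; does not handle hazardous materials → Small Business Permit not required.
Art. X. is located in the designated historic district; does not offer tattoo or body-art services; revenue $1,750,000 ≤ $2,125,000 → Regulatory Permit not required.
Art. XI. closes 10:00 PM, at/before 1:00 AM → Late-Night License not required.
Art. XII. does not offer tattoo or body-art services → General Business Certificate not required.
Art. XIII. is located in the designated historic district (not: is located in a residentially zoned district) → Compliance Certificate not required.
Art. XIV. does not offer tattoo or body-art services → Annual Certificate not required.

None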